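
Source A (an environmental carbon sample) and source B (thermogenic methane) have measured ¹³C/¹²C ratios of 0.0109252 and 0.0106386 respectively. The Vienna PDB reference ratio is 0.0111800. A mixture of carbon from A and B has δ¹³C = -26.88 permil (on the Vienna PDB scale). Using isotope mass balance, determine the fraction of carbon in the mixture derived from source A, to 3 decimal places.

0.840

δ_A = (0.0109252/0.0111800 − 1)×1000 = (0.977209 − 1)×1000 = -22.791 permil
δ_B = (0.0106386/0.0111800 − 1)×1000 = (0.951574 − 1)×1000 = -48.426 permil
f_A = (δ_mix − δ_B)/(δ_A − δ_B) = (-26.88 − (-48.426))/(-22.791 − (-48.426))
f_A = 21.546 / 25.635 = 0.8405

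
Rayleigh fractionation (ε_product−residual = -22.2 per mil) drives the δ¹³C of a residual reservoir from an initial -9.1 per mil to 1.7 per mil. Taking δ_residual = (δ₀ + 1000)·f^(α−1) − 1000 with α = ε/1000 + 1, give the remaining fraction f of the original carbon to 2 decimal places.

0.61

α − 1 = ε/1000 = -0.0222
(δ_res + 1000)/(δ₀ + 1000) = (1.7 + 1000)/(-9.1 + 1000) = 1001.7/990.9 = 1.010899
f = 1.010899^(1/-0.0222) = exp(ln(1.010899)/-0.0222) = exp(0.01084/-0.0222)
f = exp(-0.4883) = 0.6137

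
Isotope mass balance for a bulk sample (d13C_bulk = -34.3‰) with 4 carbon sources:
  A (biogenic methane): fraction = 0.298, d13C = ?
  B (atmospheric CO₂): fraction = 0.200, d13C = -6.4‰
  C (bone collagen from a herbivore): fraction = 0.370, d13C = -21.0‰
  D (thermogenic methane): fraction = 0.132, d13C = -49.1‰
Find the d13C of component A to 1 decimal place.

-63.0‰

Isotope mass balance: δ_bulk = Σ fᵢ·δᵢ.
-34.3 = 0.298×δ_A + 0.200×(-6.4) + 0.370×(-21.0) + 0.132×(-49.1)
0.298·δ_A = -34.3 − (-15.531) = -18.769
δ_A = -18.769 / 0.298 = -62.98‰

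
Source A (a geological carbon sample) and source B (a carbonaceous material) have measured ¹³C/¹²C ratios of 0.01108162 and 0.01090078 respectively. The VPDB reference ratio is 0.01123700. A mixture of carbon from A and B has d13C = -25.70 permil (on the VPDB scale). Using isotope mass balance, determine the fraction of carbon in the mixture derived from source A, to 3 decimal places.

0.262

δ_A = (0.01108162/0.01123700 − 1)×1000 = (0.986172 − 1)×1000 = -13.828 permil
δ_B = (0.01090078/0.01123700 − 1)×1000 = (0.970079 − 1)×1000 = -29.921 permil
f_A = (δ_mix − δ_B)/(δ_A − δ_B) = (-25.70 − (-29.921))/(-13.828 − (-29.921))
f_A = 4.221 / 16.093 = 0.2623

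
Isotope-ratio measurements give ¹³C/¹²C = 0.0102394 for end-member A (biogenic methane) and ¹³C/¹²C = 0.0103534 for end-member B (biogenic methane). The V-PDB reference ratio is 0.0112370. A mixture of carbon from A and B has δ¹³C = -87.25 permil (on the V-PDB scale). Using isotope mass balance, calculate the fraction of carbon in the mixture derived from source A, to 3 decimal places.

δ_A = (0.0102394/0.0112370 − 1)×1000 = (0.911222 − 1)×1000 = -88.778 permil
δ_B = (0.0103534/0.0112370 − 1)×1000 = (0.921367 − 1)×1000 = -78.633 permil
f_A = (δ_mix − δ_B)/(δ_A − δ_B) = (-87.25 − (-78.633))/(-88.778 − (-78.633))
f_A = -8.617 / -10.145 = 0.8494

0.849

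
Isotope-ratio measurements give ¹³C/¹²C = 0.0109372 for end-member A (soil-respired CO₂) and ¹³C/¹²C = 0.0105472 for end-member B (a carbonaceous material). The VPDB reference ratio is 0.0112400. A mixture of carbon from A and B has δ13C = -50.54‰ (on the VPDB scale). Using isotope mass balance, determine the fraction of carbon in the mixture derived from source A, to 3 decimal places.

0.320

δ_A = (0.0109372/0.0112400 − 1)×1000 = (0.973060 − 1)×1000 = -26.940‰
δ_B = (0.0105472/0.0112400 − 1)×1000 = (0.938363 − 1)×1000 = -61.637‰
f_A = (δ_mix − δ_B)/(δ_A − δ_B) = (-50.54 − (-61.637))/(-26.940 − (-61.637))
f_A = 11.097 / 34.698 = 0.3198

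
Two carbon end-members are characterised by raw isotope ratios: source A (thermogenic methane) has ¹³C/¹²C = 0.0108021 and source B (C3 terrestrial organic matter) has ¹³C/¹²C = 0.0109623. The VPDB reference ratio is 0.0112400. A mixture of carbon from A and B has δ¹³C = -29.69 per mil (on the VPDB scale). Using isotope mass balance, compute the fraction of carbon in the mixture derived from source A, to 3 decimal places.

δ_A = (0.0108021/0.0112400 − 1)×1000 = (0.961041 − 1)×1000 = -38.959 per mil
δ_B = (0.0109623/0.0112400 − 1)×1000 = (0.975294 − 1)×1000 = -24.706 per mil
f_A = (δ_mix − δ_B)/(δ_A − δ_B) = (-29.69 − (-24.706))/(-38.959 − (-24.706))
f_A = -4.984 / -14.253 = 0.3497

0.350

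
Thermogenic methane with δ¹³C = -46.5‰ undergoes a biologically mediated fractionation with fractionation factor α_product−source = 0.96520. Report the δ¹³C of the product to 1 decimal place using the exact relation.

-79.7‰

δ_product = (δ_source + 1000)·α − 1000
δ_product = (-46.5 + 1000) × 0.96520 − 1000
δ_product = 920.318 − 1000 = -79.68‰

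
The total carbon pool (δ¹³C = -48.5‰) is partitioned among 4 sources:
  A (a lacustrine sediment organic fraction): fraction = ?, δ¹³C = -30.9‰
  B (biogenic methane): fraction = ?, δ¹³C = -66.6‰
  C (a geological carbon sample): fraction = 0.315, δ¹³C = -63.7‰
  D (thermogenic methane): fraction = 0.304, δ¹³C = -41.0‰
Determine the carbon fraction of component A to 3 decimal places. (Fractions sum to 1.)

Let f_A and f_B be the unknown fractions; fractions sum to 1 so f_A + f_B = 0.381.
Mass balance: Σ fᵢ·δᵢ = δ_bulk ⇒ f_A·(-30.9) + f_B·(-66.6) = -48.5 − (-32.529) = -15.971
Substitute f_B = 0.381 − f_A:
f_A·(-30.9 − -66.6) = -15.971 − 0.381×(-66.6) = 9.404
f_A = 9.404 / 35.7 = 0.2634

0.263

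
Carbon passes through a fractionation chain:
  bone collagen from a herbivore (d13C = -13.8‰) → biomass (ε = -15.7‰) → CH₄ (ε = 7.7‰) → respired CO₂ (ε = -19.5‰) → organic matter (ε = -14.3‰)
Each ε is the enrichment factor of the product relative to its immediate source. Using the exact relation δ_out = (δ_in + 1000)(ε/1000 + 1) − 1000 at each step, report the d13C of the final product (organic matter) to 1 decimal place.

step 1: δ = (-13.80 + 1000)·(-15.7/1000 + 1) − 1000 = -29.28‰
step 2: δ = (-29.28 + 1000)·(7.7/1000 + 1) − 1000 = -21.81‰
step 3: δ = (-21.81 + 1000)·(-19.5/1000 + 1) − 1000 = -40.88‰
step 4: δ = (-40.88 + 1000)·(-14.3/1000 + 1) − 1000 = -54.60‰

-54.6‰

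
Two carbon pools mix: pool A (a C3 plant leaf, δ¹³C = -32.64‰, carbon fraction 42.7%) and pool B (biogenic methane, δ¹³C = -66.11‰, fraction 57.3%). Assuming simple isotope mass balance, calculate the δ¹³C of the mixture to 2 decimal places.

δ_mix = f_A·δ_A + f_B·δ_B
δ_mix = 0.427 × (-32.64) + 0.573 × (-66.11)
δ_mix = -13.937 + -37.881 = -51.818‰

-51.82‰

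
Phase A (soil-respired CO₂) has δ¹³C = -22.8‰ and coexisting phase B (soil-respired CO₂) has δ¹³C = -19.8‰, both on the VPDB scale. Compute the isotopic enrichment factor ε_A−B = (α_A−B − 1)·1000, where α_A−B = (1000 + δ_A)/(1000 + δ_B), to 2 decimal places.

α_A−B = (1000 + -22.8) / (1000 + -19.8) = 977.2 / 980.2 = 0.996939
ε_A−B = (0.996939 − 1) × 1000 = -3.061‰
(The approximation ε ≈ δ_A − δ_B would give -3.0‰.)

-3.06‰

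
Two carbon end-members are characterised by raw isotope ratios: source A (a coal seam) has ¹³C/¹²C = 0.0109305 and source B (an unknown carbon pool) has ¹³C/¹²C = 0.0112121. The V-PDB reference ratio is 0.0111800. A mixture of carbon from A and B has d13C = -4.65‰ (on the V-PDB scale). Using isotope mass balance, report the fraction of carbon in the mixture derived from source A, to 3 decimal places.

δ_A = (0.0109305/0.0111800 − 1)×1000 = (0.977683 − 1)×1000 = -22.317‰
δ_B = (0.0112121/0.0111800 − 1)×1000 = (1.002871 − 1)×1000 = 2.871‰
f_A = (δ_mix − δ_B)/(δ_A − δ_B) = (-4.65 − (2.871))/(-22.317 − (2.871))
f_A = -7.521 / -25.188 = 0.2986

0.299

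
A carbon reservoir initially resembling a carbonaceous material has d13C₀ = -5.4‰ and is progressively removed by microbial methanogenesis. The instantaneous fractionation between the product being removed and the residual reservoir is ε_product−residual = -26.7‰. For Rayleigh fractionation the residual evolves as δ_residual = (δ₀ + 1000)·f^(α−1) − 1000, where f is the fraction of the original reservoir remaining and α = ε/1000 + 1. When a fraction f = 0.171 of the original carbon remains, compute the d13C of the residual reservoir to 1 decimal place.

Rayleigh residual: δ_res = (δ₀ + 1000)·f^(α−1) − 1000
α = ε/1000 + 1 = 0.97330, so α − 1 = -0.02670
f^(α−1) = 0.171^(-0.02670) = 1.048284
δ_res = (-5.4 + 1000) × 1.048284 − 1000 = 1042.623 − 1000 = 42.62‰

42.6‰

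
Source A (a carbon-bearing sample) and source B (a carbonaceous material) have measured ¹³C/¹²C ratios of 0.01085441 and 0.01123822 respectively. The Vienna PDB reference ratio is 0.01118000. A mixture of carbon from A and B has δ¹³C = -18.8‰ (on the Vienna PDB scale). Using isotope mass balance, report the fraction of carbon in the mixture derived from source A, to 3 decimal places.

δ_A = (0.01085441/0.01118000 − 1)×1000 = (0.970877 − 1)×1000 = -29.123‰
δ_B = (0.01123822/0.01118000 − 1)×1000 = (1.005208 − 1)×1000 = 5.208‰
f_A = (δ_mix − δ_B)/(δ_A − δ_B) = (-18.8 − (5.208))/(-29.123 − (5.208))
f_A = -24.008 / -34.330 = 0.6993

0.699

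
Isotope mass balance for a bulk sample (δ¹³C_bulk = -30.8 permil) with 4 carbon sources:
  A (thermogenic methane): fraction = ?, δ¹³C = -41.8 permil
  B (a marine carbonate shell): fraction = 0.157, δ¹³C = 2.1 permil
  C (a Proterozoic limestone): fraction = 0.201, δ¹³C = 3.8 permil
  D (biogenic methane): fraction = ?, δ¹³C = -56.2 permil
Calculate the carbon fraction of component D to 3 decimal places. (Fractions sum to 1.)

0.351

Let f_D and f_A be the unknown fractions; fractions sum to 1 so f_D + f_A = 0.642.
Mass balance: Σ fᵢ·δᵢ = δ_bulk ⇒ f_D·(-56.2) + f_A·(-41.8) = -30.8 − (1.094) = -31.893
Substitute f_A = 0.642 − f_D:
f_D·(-56.2 − -41.8) = -31.893 − 0.642×(-41.8) = -5.058
f_D = -5.058 / -14.4 = 0.3512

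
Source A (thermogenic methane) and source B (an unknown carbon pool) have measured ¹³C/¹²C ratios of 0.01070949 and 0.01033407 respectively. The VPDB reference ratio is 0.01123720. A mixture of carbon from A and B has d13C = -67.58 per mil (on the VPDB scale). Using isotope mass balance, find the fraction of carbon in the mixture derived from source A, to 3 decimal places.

0.383

δ_A = (0.01070949/0.01123720 − 1)×1000 = (0.953039 − 1)×1000 = -46.961 per mil
δ_B = (0.01033407/0.01123720 − 1)×1000 = (0.919630 − 1)×1000 = -80.370 per mil
f_A = (δ_mix − δ_B)/(δ_A − δ_B) = (-67.58 − (-80.370))/(-46.961 − (-80.370))
f_A = 12.790 / 33.409 = 0.3828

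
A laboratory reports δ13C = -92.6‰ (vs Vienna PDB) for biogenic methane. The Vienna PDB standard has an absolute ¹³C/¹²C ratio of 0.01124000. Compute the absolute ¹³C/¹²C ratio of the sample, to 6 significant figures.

0.0101992

R_sample = R_standard × (δ13C/1000 + 1)
R_sample = 0.01124000 × (-92.6/1000 + 1) = 0.01124000 × 0.907400
R_sample = 0.0101992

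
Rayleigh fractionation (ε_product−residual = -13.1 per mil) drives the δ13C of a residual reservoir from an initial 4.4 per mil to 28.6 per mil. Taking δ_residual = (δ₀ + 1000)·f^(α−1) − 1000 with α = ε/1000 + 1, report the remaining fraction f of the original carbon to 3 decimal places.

α − 1 = ε/1000 = -0.0131
(δ_res + 1000)/(δ₀ + 1000) = (28.6 + 1000)/(4.4 + 1000) = 1028.6/1004.4 = 1.024094
f = 1.024094^(1/-0.0131) = exp(ln(1.024094)/-0.0131) = exp(0.02381/-0.0131)
f = exp(-1.8174) = 0.1624

0.162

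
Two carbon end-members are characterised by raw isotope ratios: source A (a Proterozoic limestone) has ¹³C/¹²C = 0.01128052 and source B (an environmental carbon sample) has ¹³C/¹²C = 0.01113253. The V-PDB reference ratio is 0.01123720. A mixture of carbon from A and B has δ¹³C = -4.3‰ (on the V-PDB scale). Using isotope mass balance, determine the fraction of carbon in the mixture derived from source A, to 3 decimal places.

0.381

δ_A = (0.01128052/0.01123720 − 1)×1000 = (1.003855 − 1)×1000 = 3.855‰
δ_B = (0.01113253/0.01123720 − 1)×1000 = (0.990685 − 1)×1000 = -9.315‰
f_A = (δ_mix − δ_B)/(δ_A − δ_B) = (-4.3 − (-9.315))/(3.855 − (-9.315))
f_A = 5.015 / 13.170 = 0.3808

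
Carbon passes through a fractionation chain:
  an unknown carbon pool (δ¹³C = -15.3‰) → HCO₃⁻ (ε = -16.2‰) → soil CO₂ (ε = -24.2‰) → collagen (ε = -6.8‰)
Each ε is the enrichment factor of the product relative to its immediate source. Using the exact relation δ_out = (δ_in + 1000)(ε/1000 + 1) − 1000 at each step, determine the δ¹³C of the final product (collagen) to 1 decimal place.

-61.1‰

step 1: δ = (-15.30 + 1000)·(-16.2/1000 + 1) − 1000 = -31.25‰
step 2: δ = (-31.25 + 1000)·(-24.2/1000 + 1) − 1000 = -54.70‰
step 3: δ = (-54.70 + 1000)·(-6.8/1000 + 1) − 1000 = -61.12‰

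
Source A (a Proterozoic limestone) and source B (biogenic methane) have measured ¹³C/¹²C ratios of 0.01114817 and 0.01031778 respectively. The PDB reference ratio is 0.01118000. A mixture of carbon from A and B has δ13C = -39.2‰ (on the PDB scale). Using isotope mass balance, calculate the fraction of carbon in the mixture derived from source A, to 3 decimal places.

0.511

δ_A = (0.01114817/0.01118000 − 1)×1000 = (0.997153 − 1)×1000 = -2.847‰
δ_B = (0.01031778/0.01118000 − 1)×1000 = (0.922878 − 1)×1000 = -77.122‰
f_A = (δ_mix − δ_B)/(δ_A − δ_B) = (-39.2 − (-77.122))/(-2.847 − (-77.122))
f_A = 37.922 / 74.275 = 0.5106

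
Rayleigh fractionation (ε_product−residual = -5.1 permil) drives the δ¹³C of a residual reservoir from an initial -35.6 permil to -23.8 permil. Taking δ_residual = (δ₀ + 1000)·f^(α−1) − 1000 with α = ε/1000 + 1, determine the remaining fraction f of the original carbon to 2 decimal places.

0.09

α − 1 = ε/1000 = -0.0051
(δ_res + 1000)/(δ₀ + 1000) = (-23.8 + 1000)/(-35.6 + 1000) = 976.2/964.4 = 1.012236
f = 1.012236^(1/-0.0051) = exp(ln(1.012236)/-0.0051) = exp(0.01216/-0.0051)
f = exp(-2.3846) = 0.0921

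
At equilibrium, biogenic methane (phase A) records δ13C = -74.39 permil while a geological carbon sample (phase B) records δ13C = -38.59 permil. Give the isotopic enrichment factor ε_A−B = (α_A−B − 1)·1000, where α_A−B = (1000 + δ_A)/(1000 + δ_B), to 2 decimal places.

α_A−B = (1000 + -74.39) / (1000 + -38.59) = 925.61 / 961.41 = 0.962763
ε_A−B = (0.962763 − 1) × 1000 = -37.237 permil
(The approximation ε ≈ δ_A − δ_B would give -35.80 permil.)

-37.24 permil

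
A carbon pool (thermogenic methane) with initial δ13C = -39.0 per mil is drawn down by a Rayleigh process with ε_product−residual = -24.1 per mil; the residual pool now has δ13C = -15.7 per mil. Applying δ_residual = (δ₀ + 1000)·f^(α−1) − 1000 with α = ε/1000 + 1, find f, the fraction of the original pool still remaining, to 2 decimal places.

α − 1 = ε/1000 = -0.0241
(δ_res + 1000)/(δ₀ + 1000) = (-15.7 + 1000)/(-39.0 + 1000) = 984.3/961.0 = 1.024246
f = 1.024246^(1/-0.0241) = exp(ln(1.024246)/-0.0241) = exp(0.02396/-0.0241)
f = exp(-0.9940) = 0.3701

0.37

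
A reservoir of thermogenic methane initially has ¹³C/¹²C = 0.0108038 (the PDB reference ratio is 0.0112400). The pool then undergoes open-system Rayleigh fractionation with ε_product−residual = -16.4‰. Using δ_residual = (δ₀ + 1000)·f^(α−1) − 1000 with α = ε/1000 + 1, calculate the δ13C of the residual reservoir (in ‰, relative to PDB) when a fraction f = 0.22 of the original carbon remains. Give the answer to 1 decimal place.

δ₀ = (0.0108038/0.0112400 − 1)×1000 = (0.961192 − 1)×1000 = -38.808‰
α − 1 = ε/1000 = -0.0164
f^(α−1) = 0.22^(-0.0164) = 1.025143
δ_res = (-38.808 + 1000) × 1.025143 − 1000 = 985.359 − 1000 = -14.64‰

-14.6‰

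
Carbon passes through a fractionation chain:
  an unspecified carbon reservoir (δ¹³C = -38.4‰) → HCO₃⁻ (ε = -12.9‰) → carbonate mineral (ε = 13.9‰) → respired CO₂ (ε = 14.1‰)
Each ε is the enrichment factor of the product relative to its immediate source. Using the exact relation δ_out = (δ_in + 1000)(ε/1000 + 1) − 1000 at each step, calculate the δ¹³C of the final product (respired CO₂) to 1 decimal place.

step 1: δ = (-38.40 + 1000)·(-12.9/1000 + 1) − 1000 = -50.80‰
step 2: δ = (-50.80 + 1000)·(13.9/1000 + 1) − 1000 = -37.61‰
step 3: δ = (-37.61 + 1000)·(14.1/1000 + 1) − 1000 = -24.04‰

-24.0‰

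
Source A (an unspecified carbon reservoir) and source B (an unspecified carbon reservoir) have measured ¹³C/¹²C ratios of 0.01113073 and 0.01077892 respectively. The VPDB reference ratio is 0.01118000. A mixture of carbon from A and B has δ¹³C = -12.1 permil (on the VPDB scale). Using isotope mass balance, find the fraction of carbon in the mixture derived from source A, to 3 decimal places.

0.756

δ_A = (0.01113073/0.01118000 − 1)×1000 = (0.995593 − 1)×1000 = -4.407 permil
δ_B = (0.01077892/0.01118000 − 1)×1000 = (0.964125 − 1)×1000 = -35.875 permil
f_A = (δ_mix − δ_B)/(δ_A − δ_B) = (-12.1 − (-35.875))/(-4.407 − (-35.875))
f_A = 23.775 / 31.468 = 0.7555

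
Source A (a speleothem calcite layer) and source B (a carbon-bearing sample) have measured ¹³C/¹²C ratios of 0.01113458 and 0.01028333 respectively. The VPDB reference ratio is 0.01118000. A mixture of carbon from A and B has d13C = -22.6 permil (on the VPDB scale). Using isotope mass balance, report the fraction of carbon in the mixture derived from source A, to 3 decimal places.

0.757

δ_A = (0.01113458/0.01118000 − 1)×1000 = (0.995937 − 1)×1000 = -4.063 permil
δ_B = (0.01028333/0.01118000 − 1)×1000 = (0.919797 − 1)×1000 = -80.203 permil
f_A = (δ_mix − δ_B)/(δ_A − δ_B) = (-22.6 − (-80.203))/(-4.063 − (-80.203))
f_A = 57.603 / 76.140 = 0.7565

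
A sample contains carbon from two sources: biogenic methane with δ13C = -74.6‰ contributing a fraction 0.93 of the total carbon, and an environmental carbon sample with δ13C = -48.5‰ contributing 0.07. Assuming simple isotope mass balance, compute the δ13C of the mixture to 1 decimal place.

δ_mix = f_A·δ_A + f_B·δ_B
δ_mix = 0.93 × (-74.6) + 0.07 × (-48.5)
δ_mix = -69.38 + -3.40 = -72.77‰

-72.8‰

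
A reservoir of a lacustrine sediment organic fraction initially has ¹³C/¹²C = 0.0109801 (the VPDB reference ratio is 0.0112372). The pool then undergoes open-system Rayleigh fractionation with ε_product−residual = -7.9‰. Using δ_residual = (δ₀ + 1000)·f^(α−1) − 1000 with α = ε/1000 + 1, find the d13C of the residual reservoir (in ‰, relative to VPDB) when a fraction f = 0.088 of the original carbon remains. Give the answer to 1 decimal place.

-3.9‰

δ₀ = (0.0109801/0.0112372 − 1)×1000 = (0.977121 − 1)×1000 = -22.879‰
α − 1 = ε/1000 = -0.0079
f^(α−1) = 0.088^(-0.0079) = 1.019386
δ_res = (-22.879 + 1000) × 1.019386 − 1000 = 996.063 − 1000 = -3.94‰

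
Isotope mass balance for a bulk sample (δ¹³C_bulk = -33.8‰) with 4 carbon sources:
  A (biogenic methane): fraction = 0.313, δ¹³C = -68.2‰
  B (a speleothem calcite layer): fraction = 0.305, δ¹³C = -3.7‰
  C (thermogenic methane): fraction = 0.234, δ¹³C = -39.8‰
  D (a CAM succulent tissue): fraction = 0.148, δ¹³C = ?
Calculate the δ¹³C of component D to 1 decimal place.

Isotope mass balance: δ_bulk = Σ fᵢ·δᵢ.
-33.8 = 0.313×(-68.2) + 0.305×(-3.7) + 0.234×(-39.8) + 0.148×δ_D
0.148·δ_D = -33.8 − (-31.788) = -2.012
δ_D = -2.012 / 0.148 = -13.59‰

-13.6‰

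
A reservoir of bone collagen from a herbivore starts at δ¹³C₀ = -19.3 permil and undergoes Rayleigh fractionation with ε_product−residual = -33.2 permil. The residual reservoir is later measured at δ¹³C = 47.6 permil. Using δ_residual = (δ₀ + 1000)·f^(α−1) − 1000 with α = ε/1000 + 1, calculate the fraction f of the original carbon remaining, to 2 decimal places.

0.14

α − 1 = ε/1000 = -0.0332
(δ_res + 1000)/(δ₀ + 1000) = (47.6 + 1000)/(-19.3 + 1000) = 1047.6/980.7 = 1.068217
f = 1.068217^(1/-0.0332) = exp(ln(1.068217)/-0.0332) = exp(0.06599/-0.0332)
f = exp(-1.9877) = 0.1370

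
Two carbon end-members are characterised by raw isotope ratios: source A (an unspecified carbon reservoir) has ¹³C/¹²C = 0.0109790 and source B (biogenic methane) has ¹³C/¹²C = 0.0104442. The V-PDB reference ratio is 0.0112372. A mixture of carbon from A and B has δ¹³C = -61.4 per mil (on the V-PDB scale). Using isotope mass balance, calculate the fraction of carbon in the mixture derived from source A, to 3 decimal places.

0.193

δ_A = (0.0109790/0.0112372 − 1)×1000 = (0.977023 − 1)×1000 = -22.977 per mil
δ_B = (0.0104442/0.0112372 − 1)×1000 = (0.929431 − 1)×1000 = -70.569 per mil
f_A = (δ_mix − δ_B)/(δ_A − δ_B) = (-61.4 − (-70.569))/(-22.977 − (-70.569))
f_A = 9.169 / 47.592 = 0.1927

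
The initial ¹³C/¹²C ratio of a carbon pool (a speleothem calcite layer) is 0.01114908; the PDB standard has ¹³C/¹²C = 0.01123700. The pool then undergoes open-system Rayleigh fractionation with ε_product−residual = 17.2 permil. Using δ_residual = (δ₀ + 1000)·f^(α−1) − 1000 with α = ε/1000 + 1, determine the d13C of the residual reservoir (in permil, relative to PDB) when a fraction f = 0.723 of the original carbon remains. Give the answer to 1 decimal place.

δ₀ = (0.01114908/0.01123700 − 1)×1000 = (0.992176 − 1)×1000 = -7.824 permil
α − 1 = ε/1000 = 0.0172
f^(α−1) = 0.723^(0.0172) = 0.994437
δ_res = (-7.824 + 1000) × 0.994437 − 1000 = 986.656 − 1000 = -13.34 permil

-13.3 permil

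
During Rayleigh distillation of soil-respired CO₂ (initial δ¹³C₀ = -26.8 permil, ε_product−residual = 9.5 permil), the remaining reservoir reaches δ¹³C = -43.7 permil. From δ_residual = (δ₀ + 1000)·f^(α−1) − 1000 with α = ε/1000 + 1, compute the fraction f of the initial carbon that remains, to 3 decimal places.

α − 1 = ε/1000 = 0.0095
(δ_res + 1000)/(δ₀ + 1000) = (-43.7 + 1000)/(-26.8 + 1000) = 956.3/973.2 = 0.982635
f = 0.982635^(1/0.0095) = exp(ln(0.982635)/0.0095) = exp(-0.01752/0.0095)
f = exp(-1.8440) = 0.1582

0.158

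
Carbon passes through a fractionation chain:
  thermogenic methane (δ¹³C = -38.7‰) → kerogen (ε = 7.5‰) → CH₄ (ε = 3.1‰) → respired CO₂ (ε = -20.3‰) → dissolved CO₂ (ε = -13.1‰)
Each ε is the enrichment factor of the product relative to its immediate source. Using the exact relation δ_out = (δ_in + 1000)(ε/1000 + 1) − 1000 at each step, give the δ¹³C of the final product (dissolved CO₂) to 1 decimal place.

step 1: δ = (-38.70 + 1000)·(7.5/1000 + 1) − 1000 = -31.49‰
step 2: δ = (-31.49 + 1000)·(3.1/1000 + 1) − 1000 = -28.49‰
step 3: δ = (-28.49 + 1000)·(-20.3/1000 + 1) − 1000 = -48.21‰
step 4: δ = (-48.21 + 1000)·(-13.1/1000 + 1) − 1000 = -60.68‰

-60.7‰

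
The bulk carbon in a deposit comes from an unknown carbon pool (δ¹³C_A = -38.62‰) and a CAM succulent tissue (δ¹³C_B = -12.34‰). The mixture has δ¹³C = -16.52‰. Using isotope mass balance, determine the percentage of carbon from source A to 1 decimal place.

δ_mix = f_A·δ_A + (1 − f_A)·δ_B  ⇒  f_A = (δ_mix − δ_B)/(δ_A − δ_B)
f_A = (-16.52 − (-12.34)) / (-38.62 − (-12.34))
f_A = -4.18 / -26.28 = 0.1591

15.9%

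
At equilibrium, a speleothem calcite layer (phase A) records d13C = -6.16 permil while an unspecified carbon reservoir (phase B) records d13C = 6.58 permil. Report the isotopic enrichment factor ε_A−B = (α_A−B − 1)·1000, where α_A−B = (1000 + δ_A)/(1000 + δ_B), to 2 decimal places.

α_A−B = (1000 + -6.16) / (1000 + 6.58) = 993.84 / 1006.58 = 0.987343
ε_A−B = (0.987343 − 1) × 1000 = -12.657 permil
(The approximation ε ≈ δ_A − δ_B would give -12.74 permil.)

-12.66 permil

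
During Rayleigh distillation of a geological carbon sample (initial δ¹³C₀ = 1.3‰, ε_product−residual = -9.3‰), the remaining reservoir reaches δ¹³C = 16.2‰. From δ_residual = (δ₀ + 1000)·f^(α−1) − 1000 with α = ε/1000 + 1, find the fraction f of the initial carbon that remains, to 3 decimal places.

α − 1 = ε/1000 = -0.0093
(δ_res + 1000)/(δ₀ + 1000) = (16.2 + 1000)/(1.3 + 1000) = 1016.2/1001.3 = 1.014881
f = 1.014881^(1/-0.0093) = exp(ln(1.014881)/-0.0093) = exp(0.01477/-0.0093)
f = exp(-1.5883) = 0.2043

0.204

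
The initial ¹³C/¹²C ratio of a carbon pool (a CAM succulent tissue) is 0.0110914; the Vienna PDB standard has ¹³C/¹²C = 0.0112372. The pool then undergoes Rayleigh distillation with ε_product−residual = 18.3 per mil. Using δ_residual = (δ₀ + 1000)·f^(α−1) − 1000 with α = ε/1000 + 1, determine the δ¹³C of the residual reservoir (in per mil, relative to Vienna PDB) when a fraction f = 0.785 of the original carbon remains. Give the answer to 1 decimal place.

δ₀ = (0.0110914/0.0112372 − 1)×1000 = (0.987025 − 1)×1000 = -12.975 per mil
α − 1 = ε/1000 = 0.0183
f^(α−1) = 0.785^(0.0183) = 0.995580
δ_res = (-12.975 + 1000) × 0.995580 − 1000 = 982.662 − 1000 = -17.34 per mil

-17.3 per mil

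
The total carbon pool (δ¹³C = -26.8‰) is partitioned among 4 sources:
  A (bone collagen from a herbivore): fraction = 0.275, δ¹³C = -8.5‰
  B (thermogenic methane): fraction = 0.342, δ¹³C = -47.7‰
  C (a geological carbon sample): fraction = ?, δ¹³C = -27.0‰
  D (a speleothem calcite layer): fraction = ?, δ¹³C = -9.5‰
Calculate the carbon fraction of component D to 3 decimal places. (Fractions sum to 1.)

0.125

Let f_D and f_C be the unknown fractions; fractions sum to 1 so f_D + f_C = 0.383.
Mass balance: Σ fᵢ·δᵢ = δ_bulk ⇒ f_D·(-9.5) + f_C·(-27.0) = -26.8 − (-18.651) = -8.149
Substitute f_C = 0.383 − f_D:
f_D·(-9.5 − -27.0) = -8.149 − 0.383×(-27.0) = 2.192
f_D = 2.192 / 17.5 = 0.1253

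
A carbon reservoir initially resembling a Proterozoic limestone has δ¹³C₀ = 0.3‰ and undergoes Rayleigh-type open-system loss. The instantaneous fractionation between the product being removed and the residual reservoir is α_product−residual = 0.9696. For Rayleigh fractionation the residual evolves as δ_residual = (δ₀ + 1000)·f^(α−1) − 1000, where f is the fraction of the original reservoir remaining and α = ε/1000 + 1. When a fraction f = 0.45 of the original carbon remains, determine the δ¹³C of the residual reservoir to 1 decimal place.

Rayleigh residual: δ_res = (δ₀ + 1000)·f^(α−1) − 1000
α − 1 = -0.03040
f^(α−1) = 0.45^(-0.03040) = 1.024572
δ_res = (0.3 + 1000) × 1.024572 − 1000 = 1024.879 − 1000 = 24.88‰

24.9‰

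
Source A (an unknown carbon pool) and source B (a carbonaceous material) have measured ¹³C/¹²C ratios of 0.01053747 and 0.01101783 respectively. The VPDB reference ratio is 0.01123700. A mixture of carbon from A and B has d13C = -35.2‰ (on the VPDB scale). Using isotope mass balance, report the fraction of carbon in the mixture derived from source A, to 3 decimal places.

0.367

δ_A = (0.01053747/0.01123700 − 1)×1000 = (0.937748 − 1)×1000 = -62.252‰
δ_B = (0.01101783/0.01123700 − 1)×1000 = (0.980496 − 1)×1000 = -19.504‰
f_A = (δ_mix − δ_B)/(δ_A − δ_B) = (-35.2 − (-19.504))/(-62.252 − (-19.504))
f_A = -15.696 / -42.748 = 0.3672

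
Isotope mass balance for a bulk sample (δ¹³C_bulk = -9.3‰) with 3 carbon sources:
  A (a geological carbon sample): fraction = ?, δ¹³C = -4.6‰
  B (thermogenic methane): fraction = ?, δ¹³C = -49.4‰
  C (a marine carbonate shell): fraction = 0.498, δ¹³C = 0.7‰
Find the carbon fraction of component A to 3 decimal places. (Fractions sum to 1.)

0.338

Let f_A and f_B be the unknown fractions; fractions sum to 1 so f_A + f_B = 0.502.
Mass balance: Σ fᵢ·δᵢ = δ_bulk ⇒ f_A·(-4.6) + f_B·(-49.4) = -9.3 − (0.349) = -9.649
Substitute f_B = 0.502 − f_A:
f_A·(-4.6 − -49.4) = -9.649 − 0.502×(-49.4) = 15.150
f_A = 15.150 / 44.8 = 0.3382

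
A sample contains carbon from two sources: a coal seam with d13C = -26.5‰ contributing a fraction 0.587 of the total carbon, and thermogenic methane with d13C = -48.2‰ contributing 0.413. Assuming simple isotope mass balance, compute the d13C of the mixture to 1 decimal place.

-35.5‰

δ_mix = f_A·δ_A + f_B·δ_B
δ_mix = 0.587 × (-26.5) + 0.413 × (-48.2)
δ_mix = -15.56 + -19.91 = -35.46‰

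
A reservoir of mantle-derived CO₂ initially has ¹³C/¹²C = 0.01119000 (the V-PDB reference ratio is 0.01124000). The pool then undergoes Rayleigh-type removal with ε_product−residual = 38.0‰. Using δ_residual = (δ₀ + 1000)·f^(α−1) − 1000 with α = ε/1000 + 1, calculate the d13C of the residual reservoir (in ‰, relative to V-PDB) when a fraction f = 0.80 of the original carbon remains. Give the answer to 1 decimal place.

δ₀ = (0.01119000/0.01124000 − 1)×1000 = (0.995552 − 1)×1000 = -4.448‰
α − 1 = ε/1000 = 0.0380
f^(α−1) = 0.80^(0.0380) = 0.991556
δ_res = (-4.448 + 1000) × 0.991556 − 1000 = 987.146 − 1000 = -12.85‰

-12.9‰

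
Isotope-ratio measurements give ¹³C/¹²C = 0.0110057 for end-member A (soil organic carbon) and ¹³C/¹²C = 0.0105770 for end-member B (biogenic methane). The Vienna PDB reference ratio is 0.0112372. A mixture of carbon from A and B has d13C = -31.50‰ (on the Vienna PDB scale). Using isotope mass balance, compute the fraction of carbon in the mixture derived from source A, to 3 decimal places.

δ_A = (0.0110057/0.0112372 − 1)×1000 = (0.979399 − 1)×1000 = -20.601‰
δ_B = (0.0105770/0.0112372 − 1)×1000 = (0.941249 − 1)×1000 = -58.751‰
f_A = (δ_mix − δ_B)/(δ_A − δ_B) = (-31.50 − (-58.751))/(-20.601 − (-58.751))
f_A = 27.251 / 38.150 = 0.7143

0.714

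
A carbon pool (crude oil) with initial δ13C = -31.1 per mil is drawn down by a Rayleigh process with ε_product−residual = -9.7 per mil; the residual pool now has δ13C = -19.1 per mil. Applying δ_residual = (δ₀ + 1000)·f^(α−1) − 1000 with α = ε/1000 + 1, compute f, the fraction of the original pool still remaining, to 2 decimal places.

α − 1 = ε/1000 = -0.0097
(δ_res + 1000)/(δ₀ + 1000) = (-19.1 + 1000)/(-31.1 + 1000) = 980.9/968.9 = 1.012385
f = 1.012385^(1/-0.0097) = exp(ln(1.012385)/-0.0097) = exp(0.01231/-0.0097)
f = exp(-1.2690) = 0.2811

0.28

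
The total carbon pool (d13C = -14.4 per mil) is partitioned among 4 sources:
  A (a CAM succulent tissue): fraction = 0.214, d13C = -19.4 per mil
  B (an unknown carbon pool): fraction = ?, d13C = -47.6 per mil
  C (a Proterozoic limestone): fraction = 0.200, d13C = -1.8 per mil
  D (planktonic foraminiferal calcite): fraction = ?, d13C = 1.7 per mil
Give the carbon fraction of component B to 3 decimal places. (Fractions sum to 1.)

0.221

Let f_B and f_D be the unknown fractions; fractions sum to 1 so f_B + f_D = 0.586.
Mass balance: Σ fᵢ·δᵢ = δ_bulk ⇒ f_B·(-47.6) + f_D·(1.7) = -14.4 − (-4.512) = -9.888
Substitute f_D = 0.586 − f_B:
f_B·(-47.6 − 1.7) = -9.888 − 0.586×(1.7) = -10.885
f_B = -10.885 / -49.3 = 0.2208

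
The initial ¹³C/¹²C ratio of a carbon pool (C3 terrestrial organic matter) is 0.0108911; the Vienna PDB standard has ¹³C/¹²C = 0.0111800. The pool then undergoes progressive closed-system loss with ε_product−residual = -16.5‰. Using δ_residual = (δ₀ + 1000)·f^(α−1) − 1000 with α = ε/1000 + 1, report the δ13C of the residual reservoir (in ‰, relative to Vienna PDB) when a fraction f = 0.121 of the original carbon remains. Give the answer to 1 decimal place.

8.7‰

δ₀ = (0.0108911/0.0111800 − 1)×1000 = (0.974159 − 1)×1000 = -25.841‰
α − 1 = ε/1000 = -0.0165
f^(α−1) = 0.121^(-0.0165) = 1.035462
δ_res = (-25.841 + 1000) × 1.035462 − 1000 = 1008.705 − 1000 = 8.70‰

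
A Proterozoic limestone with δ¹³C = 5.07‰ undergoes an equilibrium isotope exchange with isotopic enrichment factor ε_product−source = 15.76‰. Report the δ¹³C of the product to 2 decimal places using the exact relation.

Exactly, δ_product = (δ_source + 1000)·(ε/1000 + 1) − 1000.
δ_product = (5.07 + 1000) × (15.76/1000 + 1) − 1000
δ_product = 20.910‰

20.91‰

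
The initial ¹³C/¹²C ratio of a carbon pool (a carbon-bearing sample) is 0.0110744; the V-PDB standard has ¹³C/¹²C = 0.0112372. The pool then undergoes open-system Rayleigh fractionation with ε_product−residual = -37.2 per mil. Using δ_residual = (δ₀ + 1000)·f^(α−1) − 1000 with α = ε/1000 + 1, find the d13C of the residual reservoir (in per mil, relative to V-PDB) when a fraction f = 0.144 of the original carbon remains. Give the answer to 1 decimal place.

59.2 per mil

δ₀ = (0.0110744/0.0112372 − 1)×1000 = (0.985512 − 1)×1000 = -14.488 per mil
α − 1 = ε/1000 = -0.0372
f^(α−1) = 0.144^(-0.0372) = 1.074754
δ_res = (-14.488 + 1000) × 1.074754 − 1000 = 1059.183 − 1000 = 59.18 per mil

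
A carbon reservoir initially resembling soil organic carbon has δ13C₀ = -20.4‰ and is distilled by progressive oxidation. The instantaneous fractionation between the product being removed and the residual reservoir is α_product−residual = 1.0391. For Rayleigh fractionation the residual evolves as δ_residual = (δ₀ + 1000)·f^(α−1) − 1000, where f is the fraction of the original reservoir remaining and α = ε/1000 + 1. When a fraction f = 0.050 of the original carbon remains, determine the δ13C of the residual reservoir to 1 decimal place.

Rayleigh residual: δ_res = (δ₀ + 1000)·f^(α−1) − 1000
α − 1 = 0.03910
f^(α−1) = 0.050^(0.03910) = 0.889467
δ_res = (-20.4 + 1000) × 0.889467 − 1000 = 871.322 − 1000 = -128.68‰

-128.7‰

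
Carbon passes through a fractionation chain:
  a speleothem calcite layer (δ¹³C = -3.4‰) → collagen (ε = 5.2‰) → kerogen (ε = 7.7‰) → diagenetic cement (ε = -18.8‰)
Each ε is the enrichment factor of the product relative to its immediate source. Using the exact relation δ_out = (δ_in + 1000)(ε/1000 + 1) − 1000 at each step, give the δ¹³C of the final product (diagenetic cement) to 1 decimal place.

step 1: δ = (-3.40 + 1000)·(5.2/1000 + 1) − 1000 = 1.78‰
step 2: δ = (1.78 + 1000)·(7.7/1000 + 1) − 1000 = 9.50‰
step 3: δ = (9.50 + 1000)·(-18.8/1000 + 1) − 1000 = -9.48‰

-9.5‰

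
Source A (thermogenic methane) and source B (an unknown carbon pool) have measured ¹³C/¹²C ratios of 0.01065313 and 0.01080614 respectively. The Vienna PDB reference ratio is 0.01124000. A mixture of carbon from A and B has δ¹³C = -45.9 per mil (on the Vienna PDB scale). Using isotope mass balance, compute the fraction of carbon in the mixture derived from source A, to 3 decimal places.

0.536

δ_A = (0.01065313/0.01124000 − 1)×1000 = (0.947787 − 1)×1000 = -52.213 per mil
δ_B = (0.01080614/0.01124000 − 1)×1000 = (0.961400 − 1)×1000 = -38.600 per mil
f_A = (δ_mix − δ_B)/(δ_A − δ_B) = (-45.9 − (-38.600))/(-52.213 − (-38.600))
f_A = -7.300 / -13.613 = 0.5363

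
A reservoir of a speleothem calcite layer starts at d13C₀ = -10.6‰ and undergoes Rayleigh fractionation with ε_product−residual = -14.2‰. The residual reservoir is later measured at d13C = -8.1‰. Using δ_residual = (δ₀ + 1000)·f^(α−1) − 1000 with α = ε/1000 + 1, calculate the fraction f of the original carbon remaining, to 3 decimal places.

0.837

α − 1 = ε/1000 = -0.0142
(δ_res + 1000)/(δ₀ + 1000) = (-8.1 + 1000)/(-10.6 + 1000) = 991.9/989.4 = 1.002527
f = 1.002527^(1/-0.0142) = exp(ln(1.002527)/-0.0142) = exp(0.00252/-0.0142)
f = exp(-0.1777) = 0.8372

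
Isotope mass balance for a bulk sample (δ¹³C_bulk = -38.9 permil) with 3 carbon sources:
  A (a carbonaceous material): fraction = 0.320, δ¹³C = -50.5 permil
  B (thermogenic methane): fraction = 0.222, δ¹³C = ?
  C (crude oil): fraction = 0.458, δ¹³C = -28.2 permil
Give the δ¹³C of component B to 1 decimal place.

Isotope mass balance: δ_bulk = Σ fᵢ·δᵢ.
-38.9 = 0.320×(-50.5) + 0.222×δ_B + 0.458×(-28.2)
0.222·δ_B = -38.9 − (-29.076) = -9.824
δ_B = -9.824 / 0.222 = -44.25 permil

-44.3 permil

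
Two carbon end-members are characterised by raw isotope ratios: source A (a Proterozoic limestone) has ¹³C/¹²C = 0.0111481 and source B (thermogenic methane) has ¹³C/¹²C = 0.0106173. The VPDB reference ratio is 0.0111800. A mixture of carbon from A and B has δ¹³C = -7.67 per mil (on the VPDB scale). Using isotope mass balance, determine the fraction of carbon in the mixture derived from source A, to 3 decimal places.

0.899

δ_A = (0.0111481/0.0111800 − 1)×1000 = (0.997147 − 1)×1000 = -2.853 per mil
δ_B = (0.0106173/0.0111800 − 1)×1000 = (0.949669 − 1)×1000 = -50.331 per mil
f_A = (δ_mix − δ_B)/(δ_A − δ_B) = (-7.67 − (-50.331))/(-2.853 − (-50.331))
f_A = 42.661 / 47.478 = 0.8985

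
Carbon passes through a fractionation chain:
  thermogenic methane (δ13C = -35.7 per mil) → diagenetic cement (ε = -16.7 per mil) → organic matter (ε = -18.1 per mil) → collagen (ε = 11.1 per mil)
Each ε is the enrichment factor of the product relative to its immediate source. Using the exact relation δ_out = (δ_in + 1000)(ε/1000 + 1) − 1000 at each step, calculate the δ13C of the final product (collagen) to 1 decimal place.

-58.6 per mil

step 1: δ = (-35.70 + 1000)·(-16.7/1000 + 1) − 1000 = -51.80 per mil
step 2: δ = (-51.80 + 1000)·(-18.1/1000 + 1) − 1000 = -68.97 per mil
step 3: δ = (-68.97 + 1000)·(11.1/1000 + 1) − 1000 = -58.63 per mil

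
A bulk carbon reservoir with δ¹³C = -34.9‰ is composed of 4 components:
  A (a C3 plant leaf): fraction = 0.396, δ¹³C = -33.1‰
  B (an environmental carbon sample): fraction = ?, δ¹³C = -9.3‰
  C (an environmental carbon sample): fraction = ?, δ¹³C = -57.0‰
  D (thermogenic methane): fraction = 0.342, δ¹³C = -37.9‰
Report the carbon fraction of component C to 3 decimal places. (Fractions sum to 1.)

Let f_C and f_B be the unknown fractions; fractions sum to 1 so f_C + f_B = 0.262.
Mass balance: Σ fᵢ·δᵢ = δ_bulk ⇒ f_C·(-57.0) + f_B·(-9.3) = -34.9 − (-26.069) = -8.831
Substitute f_B = 0.262 − f_C:
f_C·(-57.0 − -9.3) = -8.831 − 0.262×(-9.3) = -6.394
f_C = -6.394 / -47.7 = 0.1340

0.134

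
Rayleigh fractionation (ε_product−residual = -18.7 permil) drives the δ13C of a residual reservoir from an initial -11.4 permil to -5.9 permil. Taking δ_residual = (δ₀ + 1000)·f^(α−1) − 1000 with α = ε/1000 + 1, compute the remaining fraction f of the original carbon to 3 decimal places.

α − 1 = ε/1000 = -0.0187
(δ_res + 1000)/(δ₀ + 1000) = (-5.9 + 1000)/(-11.4 + 1000) = 994.1/988.6 = 1.005563
f = 1.005563^(1/-0.0187) = exp(ln(1.005563)/-0.0187) = exp(0.00555/-0.0187)
f = exp(-0.2967) = 0.7433

0.743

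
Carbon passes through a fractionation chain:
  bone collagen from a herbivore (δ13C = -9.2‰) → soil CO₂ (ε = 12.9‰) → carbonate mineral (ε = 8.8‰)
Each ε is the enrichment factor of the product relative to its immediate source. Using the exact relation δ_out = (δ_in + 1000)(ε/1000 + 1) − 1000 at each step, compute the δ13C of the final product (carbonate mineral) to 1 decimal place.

12.4‰

step 1: δ = (-9.20 + 1000)·(12.9/1000 + 1) − 1000 = 3.58‰
step 2: δ = (3.58 + 1000)·(8.8/1000 + 1) − 1000 = 12.41‰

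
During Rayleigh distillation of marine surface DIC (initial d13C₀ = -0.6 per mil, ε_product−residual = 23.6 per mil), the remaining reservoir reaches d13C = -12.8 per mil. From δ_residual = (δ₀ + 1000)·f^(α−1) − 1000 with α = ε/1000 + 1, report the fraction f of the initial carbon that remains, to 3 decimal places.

0.594

α − 1 = ε/1000 = 0.0236
(δ_res + 1000)/(δ₀ + 1000) = (-12.8 + 1000)/(-0.6 + 1000) = 987.2/999.4 = 0.987793
f = 0.987793^(1/0.0236) = exp(ln(0.987793)/0.0236) = exp(-0.01228/0.0236)
f = exp(-0.5204) = 0.5943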